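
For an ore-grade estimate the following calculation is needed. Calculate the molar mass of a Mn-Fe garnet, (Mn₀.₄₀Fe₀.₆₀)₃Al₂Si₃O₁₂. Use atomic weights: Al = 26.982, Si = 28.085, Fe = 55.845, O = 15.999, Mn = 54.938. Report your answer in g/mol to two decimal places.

M = 1.20*54.938 + 1.80*55.845 + 2*26.982 + 3*28.085 + 12*15.999

496.65 g/mol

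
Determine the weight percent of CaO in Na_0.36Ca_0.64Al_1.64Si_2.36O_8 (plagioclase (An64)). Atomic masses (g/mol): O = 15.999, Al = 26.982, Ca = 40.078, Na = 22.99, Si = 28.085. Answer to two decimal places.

M(Na_0.36Ca_0.64Al_1.64Si_2.36O_8) = 272.449 g/mol; M(CaO) = 56.077 g/mol.
Moles CaO per formula unit = 0.64 Ca ÷ 1 = 0.6400.
CaO fraction = (0.6400 × 56.077) / 272.449 = 35.889/272.449 = 0.1317.

13.17 wt%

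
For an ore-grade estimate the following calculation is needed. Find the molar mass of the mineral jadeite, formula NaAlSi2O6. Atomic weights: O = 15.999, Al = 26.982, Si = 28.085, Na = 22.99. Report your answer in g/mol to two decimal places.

M = 1*22.99 + 1*26.982 + 2*28.085 + 6*15.999

202.14 g/mol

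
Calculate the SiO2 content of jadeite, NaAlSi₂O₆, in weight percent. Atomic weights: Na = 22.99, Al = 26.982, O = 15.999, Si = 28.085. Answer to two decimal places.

59.45 wt%

Formula mass = 202.136 g/mol.
2 Si → 2.0000 mol SiO2 per formula unit; M(SiO2) = 60.083, so SiO2 mass = 120.166 g.
120.166/202.136 × 100 = 59.45 wt%.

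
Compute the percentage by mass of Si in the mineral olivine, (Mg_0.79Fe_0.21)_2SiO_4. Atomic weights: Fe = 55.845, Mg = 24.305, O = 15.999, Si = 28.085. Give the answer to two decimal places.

18.24 weight percent

Molar mass of (Mg_0.79Fe_0.21)_2SiO_4: 1.58*24.305 + 0.42*55.845 + 1*28.085 + 4*15.999 = 153.938 g/mol.
Mass of Si per formula unit: 1 × 28.085 = 28.085 g.
Weight fraction Si = 28.085 / 153.938 = 0.1824.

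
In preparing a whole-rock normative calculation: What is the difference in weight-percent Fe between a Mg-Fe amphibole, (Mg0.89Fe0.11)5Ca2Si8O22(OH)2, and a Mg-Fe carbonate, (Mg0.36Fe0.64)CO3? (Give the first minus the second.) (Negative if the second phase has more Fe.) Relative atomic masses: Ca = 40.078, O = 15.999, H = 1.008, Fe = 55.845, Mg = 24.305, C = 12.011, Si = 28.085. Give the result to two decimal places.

-30.50 percentage points

Fe in (Mg0.89Fe0.11)5Ca2Si8O22(OH)2: molar mass 829.700 g/mol; 0.55×55.845 = 30.715 g → 3.70 wt%.
Fe in (Mg0.36Fe0.64)CO3: molar mass 104.499 g/mol; 0.64×55.845 = 35.741 g → 34.20 wt%.
Difference = 3.70 − 34.20 = -30.50 percentage points.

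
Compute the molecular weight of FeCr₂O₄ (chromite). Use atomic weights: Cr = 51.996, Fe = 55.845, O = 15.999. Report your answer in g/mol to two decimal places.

Fe: 1 × 55.845 = 55.8450
Cr: 2 × 51.996 = 103.9920
O: 4 × 15.999 = 63.9960
Summing the contributions gives the formula mass.

223.83 g/mol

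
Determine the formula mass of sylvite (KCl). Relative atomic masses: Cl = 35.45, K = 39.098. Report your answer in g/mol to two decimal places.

The formula mass is the sum 1·39.098 + 1·35.45.

74.55 g/mol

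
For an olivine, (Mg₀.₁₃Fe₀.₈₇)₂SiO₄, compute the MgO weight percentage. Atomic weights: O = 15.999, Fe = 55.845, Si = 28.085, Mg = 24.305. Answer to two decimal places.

5.36 wt%

M((Mg₀.₁₃Fe₀.₈₇)₂SiO₄) = 195.571 g/mol; M(MgO) = 40.304 g/mol.
Moles MgO per formula unit = 0.26 Mg ÷ 1 = 0.2600.
MgO fraction = (0.2600 × 40.304) / 195.571 = 10.479/195.571 = 0.0536.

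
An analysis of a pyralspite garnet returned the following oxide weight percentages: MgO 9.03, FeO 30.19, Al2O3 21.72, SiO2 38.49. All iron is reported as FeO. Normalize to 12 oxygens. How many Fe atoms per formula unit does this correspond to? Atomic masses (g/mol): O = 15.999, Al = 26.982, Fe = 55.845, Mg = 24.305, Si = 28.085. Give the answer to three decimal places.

1.966 Fe apfu

9.03 wt% MgO ÷ 40.304 g/mol = 0.22405 mol, giving 0.22405 Mg and 0.22405 O.
30.19 wt% FeO ÷ 71.844 g/mol = 0.42022 mol, giving 0.42022 Fe and 0.42022 O.
21.72 wt% Al2O3 ÷ 101.961 g/mol = 0.21302 mol, giving 0.42604 Al and 0.63906 O.
38.49 wt% SiO2 ÷ 60.083 g/mol = 0.64061 mol, giving 0.64061 Si and 1.28122 O.
Oxygen sums to 2.56455; scaling by 12/2.56455 = 4.67918 puts the formula on 12 O.
Fe: 0.42022 × 4.67918 = 1.966 atoms per formula unit.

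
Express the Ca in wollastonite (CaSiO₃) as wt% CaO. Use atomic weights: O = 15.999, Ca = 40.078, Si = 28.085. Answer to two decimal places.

48.28 wt%

Formula mass = 116.160 g/mol.
1 Ca → 1.0000 mol CaO per formula unit; M(CaO) = 56.077, so CaO mass = 56.077 g.
56.077/116.160 × 100 = 48.28 wt%.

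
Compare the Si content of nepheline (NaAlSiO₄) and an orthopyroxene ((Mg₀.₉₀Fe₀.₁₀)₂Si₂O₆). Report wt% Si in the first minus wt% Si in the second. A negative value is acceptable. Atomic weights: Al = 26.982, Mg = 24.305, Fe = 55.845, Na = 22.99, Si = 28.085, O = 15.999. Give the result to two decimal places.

-7.35 percentage points

First mineral: 28.085 g Si in 142.053 g formula = 19.77 wt% Si.
Second mineral: 56.170 g Si in 207.082 g formula = 27.12 wt% Si.
19.77% − 27.12% gives a difference of -7.35 percentage points.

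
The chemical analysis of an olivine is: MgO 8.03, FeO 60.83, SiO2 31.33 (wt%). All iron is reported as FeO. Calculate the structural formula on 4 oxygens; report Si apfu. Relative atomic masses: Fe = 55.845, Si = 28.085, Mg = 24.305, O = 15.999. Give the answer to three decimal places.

0.999 Si apfu

MgO (M=40.304): mol = 0.19924; Mg = 0.19924, O = 0.19924.
FeO (M=71.844): mol = 0.84670; Fe = 0.84670, O = 0.84670.
SiO2 (M=60.083): mol = 0.52145; Si = 0.52145, O = 1.04290.
ΣO = 2.08884; factor = 4/ΣO = 1.91494.
Si apfu = 0.52145 × 1.91494 = 0.999.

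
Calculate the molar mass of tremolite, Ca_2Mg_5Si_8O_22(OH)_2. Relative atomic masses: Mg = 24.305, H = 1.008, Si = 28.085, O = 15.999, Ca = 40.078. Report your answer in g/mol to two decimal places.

812.35 g/mol

The formula mass is the sum 2(40.078) + 5(24.305) + 8(28.085) + 24(15.999) + 2(1.008).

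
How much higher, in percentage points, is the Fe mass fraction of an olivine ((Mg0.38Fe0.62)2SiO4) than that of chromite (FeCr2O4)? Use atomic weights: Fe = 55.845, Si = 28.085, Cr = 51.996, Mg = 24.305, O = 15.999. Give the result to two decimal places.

First mineral: 69.248 g Fe in 179.801 g formula = 38.51 wt% Fe.
Second mineral: 55.845 g Fe in 223.833 g formula = 24.95 wt% Fe.
38.51% − 24.95% gives a difference of 13.56 percentage points.

13.56 percentage points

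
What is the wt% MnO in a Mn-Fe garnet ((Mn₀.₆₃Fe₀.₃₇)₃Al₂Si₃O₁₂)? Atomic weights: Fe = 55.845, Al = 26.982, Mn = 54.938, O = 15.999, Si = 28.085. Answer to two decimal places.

Molar mass of (Mn₀.₆₃Fe₀.₃₇)₃Al₂Si₃O₁₂ = 1.89*54.938 + 1.11*55.845 + 2*26.982 + 3*28.085 + 12*15.999 = 496.028 g/mol.
Each formula unit contains 1.89 Mn, equivalent to 1.89/1 = 1.8900 mol MnO.
M(MnO) = 1×54.938 + 1×15.999 = 70.937 g/mol.
Mass of MnO per formula unit = 1.8900 × 70.937 = 134.071 g.
MnO wt% = 134.071 / 496.028 × 100 = 27.03%.

27.03 wt%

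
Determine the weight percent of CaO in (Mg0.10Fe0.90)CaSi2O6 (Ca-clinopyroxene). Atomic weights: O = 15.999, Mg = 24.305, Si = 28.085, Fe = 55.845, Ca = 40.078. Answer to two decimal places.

22.89 wt%

M((Mg0.10Fe0.90)CaSi2O6) = 244.933 g/mol; M(CaO) = 56.077 g/mol.
Moles CaO per formula unit = 1 Ca ÷ 1 = 1.0000.
CaO fraction = (1.0000 × 56.077) / 244.933 = 56.077/244.933 = 0.2289.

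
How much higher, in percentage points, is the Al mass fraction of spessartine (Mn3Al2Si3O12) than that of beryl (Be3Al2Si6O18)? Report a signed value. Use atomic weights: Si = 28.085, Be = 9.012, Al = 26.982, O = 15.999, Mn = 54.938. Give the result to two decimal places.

M(Mn3Al2Si3O12) = 495.021 g/mol, so wt% Al = 53.964/495.021 × 100 = 10.90%.
M(Be3Al2Si6O18) = 537.492 g/mol, so wt% Al = 53.964/537.492 × 100 = 10.04%.
10.90 − 10.04 = 0.86 pp.

0.86 percentage points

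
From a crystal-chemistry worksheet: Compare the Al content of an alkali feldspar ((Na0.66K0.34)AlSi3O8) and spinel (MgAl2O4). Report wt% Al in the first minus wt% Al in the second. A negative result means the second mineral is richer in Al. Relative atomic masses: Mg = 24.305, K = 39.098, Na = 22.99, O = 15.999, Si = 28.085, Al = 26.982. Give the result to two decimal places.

Al in (Na0.66K0.34)AlSi3O8: molar mass 267.696 g/mol; 1×26.982 = 26.982 g → 10.08 wt%.
Al in MgAl2O4: molar mass 142.265 g/mol; 2×26.982 = 53.964 g → 37.93 wt%.
Difference = 10.08 − 37.93 = -27.85 percentage points.

-27.85 percentage points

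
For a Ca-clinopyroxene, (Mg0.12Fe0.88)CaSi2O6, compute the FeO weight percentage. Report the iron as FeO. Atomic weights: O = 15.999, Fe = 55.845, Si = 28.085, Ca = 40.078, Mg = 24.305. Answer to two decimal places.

Formula mass = 244.302 g/mol.
0.88 Fe → 0.8800 mol FeO per formula unit; M(FeO) = 71.844, so FeO mass = 63.223 g.
63.223/244.302 × 100 = 25.88 wt%.

25.88 wt%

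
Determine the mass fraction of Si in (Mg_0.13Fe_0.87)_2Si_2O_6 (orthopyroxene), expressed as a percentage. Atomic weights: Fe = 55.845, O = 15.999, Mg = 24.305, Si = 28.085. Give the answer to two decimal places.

21.97 weight percent

M((Mg_0.13Fe_0.87)_2Si_2O_6) = 255.654 g/mol.
Si contributes 2 × 28.085 = 56.170 g per mole.
56.170/255.654 = 0.2197 → 21.97%.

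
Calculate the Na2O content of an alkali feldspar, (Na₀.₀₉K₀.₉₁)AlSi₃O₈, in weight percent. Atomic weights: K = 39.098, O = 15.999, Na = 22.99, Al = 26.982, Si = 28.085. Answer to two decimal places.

1.01 wt%

Molar mass of (Na₀.₀₉K₀.₉₁)AlSi₃O₈ = 0.09·22.99 + 0.91·39.098 + 1·26.982 + 3·28.085 + 8·15.999 = 276.877 g/mol.
Each formula unit contains 0.09 Na, equivalent to 0.09/2 = 0.0450 mol Na2O.
M(Na2O) = 2×22.99 + 1×15.999 = 61.979 g/mol.
Mass of Na2O per formula unit = 0.0450 × 61.979 = 2.789 g.
Na2O wt% = 2.789 / 276.877 × 100 = 1.01%.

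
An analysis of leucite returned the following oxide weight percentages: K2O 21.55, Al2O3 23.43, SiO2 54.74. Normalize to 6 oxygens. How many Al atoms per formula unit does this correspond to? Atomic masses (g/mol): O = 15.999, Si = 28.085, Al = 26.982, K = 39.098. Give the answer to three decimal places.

K2O (M=94.195): mol = 0.22878; K = 0.45756, O = 0.22878.
Al2O3 (M=101.961): mol = 0.22979; Al = 0.45958, O = 0.68937.
SiO2 (M=60.083): mol = 0.91107; Si = 0.91107, O = 1.82214.
ΣO = 2.74029; factor = 6/ΣO = 2.18955.
Al apfu = 0.45958 × 2.18955 = 1.006.

1.006 Al apfu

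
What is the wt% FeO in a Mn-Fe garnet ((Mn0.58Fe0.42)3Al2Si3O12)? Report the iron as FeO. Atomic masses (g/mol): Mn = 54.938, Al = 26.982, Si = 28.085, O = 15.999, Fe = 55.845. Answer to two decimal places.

Molar mass of (Mn0.58Fe0.42)3Al2Si3O12 = 1.74*54.938 + 1.26*55.845 + 2*26.982 + 3*28.085 + 12*15.999 = 496.164 g/mol.
Each formula unit contains 1.26 Fe, equivalent to 1.26/1 = 1.2600 mol FeO.
M(FeO) = 1×55.845 + 1×15.999 = 71.844 g/mol.
Mass of FeO per formula unit = 1.2600 × 71.844 = 90.523 g.
FeO wt% = 90.523 / 496.164 × 100 = 18.24%.

18.24 wt%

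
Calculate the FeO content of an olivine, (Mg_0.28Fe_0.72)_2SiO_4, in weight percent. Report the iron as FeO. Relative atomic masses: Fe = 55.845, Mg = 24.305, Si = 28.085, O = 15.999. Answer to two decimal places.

Formula mass = 186.109 g/mol.
1.44 Fe → 1.4400 mol FeO per formula unit; M(FeO) = 71.844, so FeO mass = 103.455 g.
103.455/186.109 × 100 = 55.59 wt%.

55.59 wt%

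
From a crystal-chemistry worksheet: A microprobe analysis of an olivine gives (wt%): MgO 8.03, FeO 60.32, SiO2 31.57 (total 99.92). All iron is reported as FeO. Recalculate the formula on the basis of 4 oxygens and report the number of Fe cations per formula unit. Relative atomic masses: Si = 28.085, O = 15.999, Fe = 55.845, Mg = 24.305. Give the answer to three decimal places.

MgO (M=40.304): mol = 0.19924; Mg = 0.19924, O = 0.19924.
FeO (M=71.844): mol = 0.83960; Fe = 0.83960, O = 0.83960.
SiO2 (M=60.083): mol = 0.52544; Si = 0.52544, O = 1.05088.
ΣO = 2.08972; factor = 4/ΣO = 1.91413.
Fe apfu = 0.83960 × 1.91413 = 1.607.

1.607 Fe apfu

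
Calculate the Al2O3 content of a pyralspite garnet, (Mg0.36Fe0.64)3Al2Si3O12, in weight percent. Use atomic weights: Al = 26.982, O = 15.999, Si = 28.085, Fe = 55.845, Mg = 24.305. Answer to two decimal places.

M((Mg0.36Fe0.64)3Al2Si3O12) = 463.679 g/mol; M(Al2O3) = 101.961 g/mol.
Moles Al2O3 per formula unit = 2 Al ÷ 2 = 1.0000.
Al2O3 fraction = (1.0000 × 101.961) / 463.679 = 101.961/463.679 = 0.2199.

21.99 wt%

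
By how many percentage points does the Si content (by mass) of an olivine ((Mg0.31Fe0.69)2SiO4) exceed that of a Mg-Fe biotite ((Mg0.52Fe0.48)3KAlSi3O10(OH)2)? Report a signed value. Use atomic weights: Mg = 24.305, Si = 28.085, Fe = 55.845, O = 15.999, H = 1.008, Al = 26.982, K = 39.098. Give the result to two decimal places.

First mineral: 28.085 g Si in 184.216 g formula = 15.25 wt% Si.
Second mineral: 84.255 g Si in 462.672 g formula = 18.21 wt% Si.
15.25% − 18.21% gives a difference of -2.96 percentage points.

-2.96 percentage points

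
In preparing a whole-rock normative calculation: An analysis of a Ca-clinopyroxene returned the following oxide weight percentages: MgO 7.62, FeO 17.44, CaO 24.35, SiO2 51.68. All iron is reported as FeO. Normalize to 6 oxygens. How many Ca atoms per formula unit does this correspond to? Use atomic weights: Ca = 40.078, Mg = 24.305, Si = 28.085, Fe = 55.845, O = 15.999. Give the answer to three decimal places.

1.007 Ca apfu

MgO: 7.62/40.304 = 0.18906 mol → 0.18906 mol Mg, 0.18906 mol O.
FeO: 17.44/71.844 = 0.24275 mol → 0.24275 mol Fe, 0.24275 mol O.
CaO: 24.35/56.077 = 0.43422 mol → 0.43422 mol Ca, 0.43422 mol O.
SiO2: 51.68/60.083 = 0.86014 mol → 0.86014 mol Si, 1.72028 mol O.
Total oxygen = 2.58631 mol. Normalization factor = 6/2.58631 = 2.31991.
Ca per 6 O = 0.43422 × 2.31991 = 1.007.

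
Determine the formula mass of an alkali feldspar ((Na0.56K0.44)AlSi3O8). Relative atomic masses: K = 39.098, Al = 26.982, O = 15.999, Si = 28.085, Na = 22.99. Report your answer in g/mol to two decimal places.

269.31 g/mol

M = 0.56(22.99) + 0.44(39.098) + 1(26.982) + 3(28.085) + 8(15.999)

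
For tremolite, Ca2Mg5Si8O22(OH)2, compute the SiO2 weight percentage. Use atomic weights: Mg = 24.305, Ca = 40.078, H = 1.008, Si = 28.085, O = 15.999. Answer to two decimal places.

Formula mass = 812.353 g/mol.
8 Si → 8.0000 mol SiO2 per formula unit; M(SiO2) = 60.083, so SiO2 mass = 480.664 g.
480.664/812.353 × 100 = 59.17 wt%.

59.17 wt%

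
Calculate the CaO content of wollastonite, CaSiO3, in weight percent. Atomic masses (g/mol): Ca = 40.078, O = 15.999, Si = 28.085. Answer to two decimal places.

48.28 wt%

M(CaSiO3) = 116.160 g/mol; M(CaO) = 56.077 g/mol.
Moles CaO per formula unit = 1 Ca ÷ 1 = 1.0000.
CaO fraction = (1.0000 × 56.077) / 116.160 = 56.077/116.160 = 0.4828.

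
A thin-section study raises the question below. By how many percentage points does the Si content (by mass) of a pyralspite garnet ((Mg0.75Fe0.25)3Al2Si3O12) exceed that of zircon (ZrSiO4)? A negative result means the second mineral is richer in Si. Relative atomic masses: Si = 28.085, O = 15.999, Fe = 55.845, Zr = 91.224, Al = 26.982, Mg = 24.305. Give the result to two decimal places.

4.42 percentage points

M((Mg0.75Fe0.25)3Al2Si3O12) = 426.777 g/mol, so wt% Si = 84.255/426.777 × 100 = 19.74%.
M(ZrSiO4) = 183.305 g/mol, so wt% Si = 28.085/183.305 × 100 = 15.32%.
19.74 − 15.32 = 4.42 pp.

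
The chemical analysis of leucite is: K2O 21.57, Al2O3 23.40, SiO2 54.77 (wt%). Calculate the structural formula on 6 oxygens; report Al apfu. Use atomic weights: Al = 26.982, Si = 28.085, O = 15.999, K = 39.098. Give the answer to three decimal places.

21.57 wt% K2O ÷ 94.195 g/mol = 0.22899 mol, giving 0.45798 K and 0.22899 O.
23.40 wt% Al2O3 ÷ 101.961 g/mol = 0.22950 mol, giving 0.45900 Al and 0.68850 O.
54.77 wt% SiO2 ÷ 60.083 g/mol = 0.91157 mol, giving 0.91157 Si and 1.82314 O.
Oxygen sums to 2.74063; scaling by 6/2.74063 = 2.18928 puts the formula on 6 O.
Al: 0.45900 × 2.18928 = 1.005 atoms per formula unit.

1.005 Al apfu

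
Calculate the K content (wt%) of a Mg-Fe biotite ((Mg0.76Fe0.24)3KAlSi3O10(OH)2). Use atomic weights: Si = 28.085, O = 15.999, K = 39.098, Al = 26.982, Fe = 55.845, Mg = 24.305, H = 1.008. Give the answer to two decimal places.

8.89 wt%

Molar mass of (Mg0.76Fe0.24)3KAlSi3O10(OH)2: 2.28×24.305 + 0.72×55.845 + 1×39.098 + 1×26.982 + 3×28.085 + 12×15.999 + 2×1.008 = 439.963 g/mol.
Mass of K per formula unit: 1 × 39.098 = 39.098 g.
Weight fraction K = 39.098 / 439.963 = 0.0889.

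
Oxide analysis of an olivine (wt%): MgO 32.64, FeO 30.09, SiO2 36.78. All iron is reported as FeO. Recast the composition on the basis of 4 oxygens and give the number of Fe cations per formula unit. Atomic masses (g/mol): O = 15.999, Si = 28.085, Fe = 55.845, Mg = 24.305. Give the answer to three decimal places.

0.683 Fe apfu

MgO (M=40.304): mol = 0.80985; Mg = 0.80985, O = 0.80985.
FeO (M=71.844): mol = 0.41882; Fe = 0.41882, O = 0.41882.
SiO2 (M=60.083): mol = 0.61215; Si = 0.61215, O = 1.22430.
ΣO = 2.45297; factor = 4/ΣO = 1.63068.
Fe apfu = 0.41882 × 1.63068 = 0.683.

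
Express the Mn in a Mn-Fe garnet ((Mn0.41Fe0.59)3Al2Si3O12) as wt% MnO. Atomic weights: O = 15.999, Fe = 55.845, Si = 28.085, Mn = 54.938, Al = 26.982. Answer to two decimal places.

17.57 wt%

M((Mn0.41Fe0.59)3Al2Si3O12) = 496.626 g/mol; M(MnO) = 70.937 g/mol.
Moles MnO per formula unit = 1.23 Mn ÷ 1 = 1.2300.
MnO fraction = (1.2300 × 70.937) / 496.626 = 87.253/496.626 = 0.1757.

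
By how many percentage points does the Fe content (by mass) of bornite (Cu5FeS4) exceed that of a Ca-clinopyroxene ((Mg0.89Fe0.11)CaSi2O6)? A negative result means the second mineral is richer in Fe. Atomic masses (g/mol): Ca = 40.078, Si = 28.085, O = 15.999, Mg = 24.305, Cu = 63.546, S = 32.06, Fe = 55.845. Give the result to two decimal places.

First mineral: 55.845 g Fe in 501.815 g formula = 11.13 wt% Fe.
Second mineral: 6.143 g Fe in 220.016 g formula = 2.79 wt% Fe.
11.13% − 2.79% gives a difference of 8.34 percentage points.

8.34 percentage points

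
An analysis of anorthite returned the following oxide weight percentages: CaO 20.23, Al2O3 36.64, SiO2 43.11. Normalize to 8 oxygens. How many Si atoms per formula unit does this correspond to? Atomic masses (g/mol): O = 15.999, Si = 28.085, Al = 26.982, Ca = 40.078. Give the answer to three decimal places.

1.997 Si apfu

CaO: 20.23/56.077 = 0.36075 mol → 0.36075 mol Ca, 0.36075 mol O.
Al2O3: 36.64/101.961 = 0.35935 mol → 0.71870 mol Al, 1.07805 mol O.
SiO2: 43.11/60.083 = 0.71751 mol → 0.71751 mol Si, 1.43502 mol O.
Total oxygen = 2.87382 mol. Normalization factor = 8/2.87382 = 2.78375.
Si per 8 O = 0.71751 × 2.78375 = 1.997.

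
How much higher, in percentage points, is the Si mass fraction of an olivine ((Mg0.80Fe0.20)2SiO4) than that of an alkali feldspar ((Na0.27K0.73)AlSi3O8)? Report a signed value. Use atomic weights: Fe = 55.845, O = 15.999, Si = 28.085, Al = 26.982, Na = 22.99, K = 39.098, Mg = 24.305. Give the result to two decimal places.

Si in (Mg0.80Fe0.20)2SiO4: molar mass 153.307 g/mol; 1×28.085 = 28.085 g → 18.32 wt%.
Si in (Na0.27K0.73)AlSi3O8: molar mass 273.978 g/mol; 3×28.085 = 84.255 g → 30.75 wt%.
Difference = 18.32 − 30.75 = -12.43 percentage points.

-12.43 percentage points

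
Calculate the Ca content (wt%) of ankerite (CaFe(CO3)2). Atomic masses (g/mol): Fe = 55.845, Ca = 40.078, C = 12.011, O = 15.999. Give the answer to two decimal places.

M(CaFe(CO3)2) = 215.939 g/mol.
Ca contributes 1 × 40.078 = 40.078 g per mole.
40.078/215.939 = 0.1856 → 18.56%.

18.56 wt%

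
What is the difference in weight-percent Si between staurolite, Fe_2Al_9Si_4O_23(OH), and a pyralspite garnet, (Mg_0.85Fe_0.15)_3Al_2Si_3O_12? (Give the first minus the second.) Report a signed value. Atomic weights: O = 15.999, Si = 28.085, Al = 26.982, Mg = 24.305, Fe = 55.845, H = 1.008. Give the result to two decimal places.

-7.00 percentage points

M(Fe_2Al_9Si_4O_23(OH)) = 851.852 g/mol, so wt% Si = 112.340/851.852 × 100 = 13.19%.
M((Mg_0.85Fe_0.15)_3Al_2Si_3O_12) = 417.315 g/mol, so wt% Si = 84.255/417.315 × 100 = 20.19%.
13.19 − 20.19 = -7.00 pp.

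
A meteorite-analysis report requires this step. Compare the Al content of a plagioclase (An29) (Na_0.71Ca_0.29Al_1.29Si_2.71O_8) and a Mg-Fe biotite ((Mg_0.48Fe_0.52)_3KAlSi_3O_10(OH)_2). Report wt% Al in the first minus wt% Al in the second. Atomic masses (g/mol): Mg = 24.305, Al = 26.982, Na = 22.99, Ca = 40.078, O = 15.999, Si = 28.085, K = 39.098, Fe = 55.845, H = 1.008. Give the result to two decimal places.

M(Na_0.71Ca_0.29Al_1.29Si_2.71O_8) = 266.855 g/mol, so wt% Al = 34.807/266.855 × 100 = 13.04%.
M((Mg_0.48Fe_0.52)_3KAlSi_3O_10(OH)_2) = 466.456 g/mol, so wt% Al = 26.982/466.456 × 100 = 5.78%.
13.04 − 5.78 = 7.26 pp.

7.26 percentage points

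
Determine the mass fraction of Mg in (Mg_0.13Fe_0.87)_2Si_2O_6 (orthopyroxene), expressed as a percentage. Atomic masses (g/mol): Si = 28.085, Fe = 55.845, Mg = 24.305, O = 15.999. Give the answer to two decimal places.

2.47 wt%

Molar mass of (Mg_0.13Fe_0.87)_2Si_2O_6: 0.26*24.305 + 1.74*55.845 + 2*28.085 + 6*15.999 = 255.654 g/mol.
Mass of Mg per formula unit: 0.26 × 24.305 = 6.319 g.
Weight fraction Mg = 6.319 / 255.654 = 0.0247.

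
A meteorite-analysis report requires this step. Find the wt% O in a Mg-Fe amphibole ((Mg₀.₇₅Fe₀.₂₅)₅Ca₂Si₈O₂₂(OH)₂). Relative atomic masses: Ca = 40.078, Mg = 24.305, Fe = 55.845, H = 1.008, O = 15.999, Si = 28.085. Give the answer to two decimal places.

Formula mass = 3.75×24.305 + 1.25×55.845 + 2×40.078 + 8×28.085 + 24×15.999 + 2×1.008 = 851.778 g/mol, of which 383.976 g is O.
So O makes up 383.976/851.778 = 0.4508 of the mass, i.e. 45.08%.

45.08 weight percent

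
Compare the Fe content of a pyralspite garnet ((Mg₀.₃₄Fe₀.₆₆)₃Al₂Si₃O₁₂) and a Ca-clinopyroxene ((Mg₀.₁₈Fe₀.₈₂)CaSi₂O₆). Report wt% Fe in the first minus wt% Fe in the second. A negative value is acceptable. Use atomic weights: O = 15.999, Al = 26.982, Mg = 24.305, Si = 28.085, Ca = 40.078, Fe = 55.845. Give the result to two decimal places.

4.86 percentage points

Fe in (Mg₀.₃₄Fe₀.₆₆)₃Al₂Si₃O₁₂: molar mass 465.571 g/mol; 1.98×55.845 = 110.573 g → 23.75 wt%.
Fe in (Mg₀.₁₈Fe₀.₈₂)CaSi₂O₆: molar mass 242.410 g/mol; 0.82×55.845 = 45.793 g → 18.89 wt%.
Difference = 23.75 − 18.89 = 4.86 percentage points.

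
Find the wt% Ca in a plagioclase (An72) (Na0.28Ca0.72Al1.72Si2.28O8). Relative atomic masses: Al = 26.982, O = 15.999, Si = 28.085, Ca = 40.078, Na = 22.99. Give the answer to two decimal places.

Formula mass = 0.28·22.99 + 0.72·40.078 + 1.72·26.982 + 2.28·28.085 + 8·15.999 = 273.728 g/mol, of which 28.856 g is Ca.
So Ca makes up 28.856/273.728 = 0.1054 of the mass, i.e. 10.54%.

10.54 weight percent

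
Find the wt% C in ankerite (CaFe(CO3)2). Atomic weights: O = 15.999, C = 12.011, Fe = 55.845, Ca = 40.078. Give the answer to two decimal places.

M(CaFe(CO3)2) = 215.939 g/mol.
C contributes 2 × 12.011 = 24.022 g per mole.
24.022/215.939 = 0.1112 → 11.12%.

11.12 wt%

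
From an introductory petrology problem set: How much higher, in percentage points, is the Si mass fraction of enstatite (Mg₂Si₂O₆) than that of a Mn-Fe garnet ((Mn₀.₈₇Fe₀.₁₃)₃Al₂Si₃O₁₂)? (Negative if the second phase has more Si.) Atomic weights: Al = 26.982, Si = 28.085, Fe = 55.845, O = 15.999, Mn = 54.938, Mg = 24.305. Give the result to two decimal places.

10.97 percentage points

Si in Mg₂Si₂O₆: molar mass 200.774 g/mol; 2×28.085 = 56.170 g → 27.98 wt%.
Si in (Mn₀.₈₇Fe₀.₁₃)₃Al₂Si₃O₁₂: molar mass 495.375 g/mol; 3×28.085 = 84.255 g → 17.01 wt%.
Difference = 27.98 − 17.01 = 10.97 percentage points.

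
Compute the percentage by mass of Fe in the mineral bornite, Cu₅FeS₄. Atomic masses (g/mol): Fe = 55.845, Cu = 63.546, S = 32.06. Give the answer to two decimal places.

M(Cu₅FeS₄) = 501.815 g/mol.
Fe contributes 1 × 55.845 = 55.845 g per mole.
55.845/501.815 = 0.1113 → 11.13%.

11.13 wt%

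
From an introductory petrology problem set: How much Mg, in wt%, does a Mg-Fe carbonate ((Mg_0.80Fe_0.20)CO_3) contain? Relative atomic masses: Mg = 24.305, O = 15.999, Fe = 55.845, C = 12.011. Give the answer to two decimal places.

Formula mass = 0.80·24.305 + 0.20·55.845 + 1·12.011 + 3·15.999 = 90.621 g/mol, of which 19.444 g is Mg.
So Mg makes up 19.444/90.621 = 0.2146 of the mass, i.e. 21.46%.

21.46 wt%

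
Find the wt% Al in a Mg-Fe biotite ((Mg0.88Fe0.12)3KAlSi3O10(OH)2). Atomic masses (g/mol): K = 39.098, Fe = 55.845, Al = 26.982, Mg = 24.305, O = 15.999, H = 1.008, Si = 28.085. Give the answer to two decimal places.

M((Mg0.88Fe0.12)3KAlSi3O10(OH)2) = 428.608 g/mol.
Al contributes 1 × 26.982 = 26.982 g per mole.
26.982/428.608 = 0.0630 → 6.30%.

6.30 wt%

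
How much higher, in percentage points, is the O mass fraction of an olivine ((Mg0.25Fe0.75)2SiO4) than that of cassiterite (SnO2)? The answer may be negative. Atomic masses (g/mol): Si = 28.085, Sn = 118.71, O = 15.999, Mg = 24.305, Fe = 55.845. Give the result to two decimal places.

First mineral: 63.996 g O in 188.001 g formula = 34.04 wt% O.
Second mineral: 31.998 g O in 150.708 g formula = 21.23 wt% O.
34.04% − 21.23% gives a difference of 12.81 percentage points.

12.81 percentage points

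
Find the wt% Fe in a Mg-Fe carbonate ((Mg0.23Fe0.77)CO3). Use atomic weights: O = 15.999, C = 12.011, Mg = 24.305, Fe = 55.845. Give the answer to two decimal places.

Molar mass of (Mg0.23Fe0.77)CO3: 0.23*24.305 + 0.77*55.845 + 1*12.011 + 3*15.999 = 108.599 g/mol.
Mass of Fe per formula unit: 0.77 × 55.845 = 43.001 g.
Weight fraction Fe = 43.001 / 108.599 = 0.3960.

39.60 mass %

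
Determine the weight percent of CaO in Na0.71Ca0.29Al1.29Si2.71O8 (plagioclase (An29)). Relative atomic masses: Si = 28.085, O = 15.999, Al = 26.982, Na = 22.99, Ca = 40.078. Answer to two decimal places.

6.09 wt%

M(Na0.71Ca0.29Al1.29Si2.71O8) = 266.855 g/mol; M(CaO) = 56.077 g/mol.
Moles CaO per formula unit = 0.29 Ca ÷ 1 = 0.2900.
CaO fraction = (0.2900 × 56.077) / 266.855 = 16.262/266.855 = 0.0609.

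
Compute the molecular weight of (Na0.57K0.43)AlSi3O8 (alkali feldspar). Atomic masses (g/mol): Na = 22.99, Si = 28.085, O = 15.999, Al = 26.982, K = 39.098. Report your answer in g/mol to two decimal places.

269.15 g/mol

M = 0.57·22.99 + 0.43·39.098 + 1·26.982 + 3·28.085 + 8·15.999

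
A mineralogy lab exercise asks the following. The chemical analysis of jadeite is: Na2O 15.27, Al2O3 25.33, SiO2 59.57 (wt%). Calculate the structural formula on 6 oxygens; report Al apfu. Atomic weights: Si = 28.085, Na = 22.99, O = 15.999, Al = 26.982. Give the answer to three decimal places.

15.27 wt% Na2O ÷ 61.979 g/mol = 0.24637 mol, giving 0.49274 Na and 0.24637 O.
25.33 wt% Al2O3 ÷ 101.961 g/mol = 0.24843 mol, giving 0.49686 Al and 0.74529 O.
59.57 wt% SiO2 ÷ 60.083 g/mol = 0.99146 mol, giving 0.99146 Si and 1.98292 O.
Oxygen sums to 2.97458; scaling by 6/2.97458 = 2.01709 puts the formula on 6 O.
Al: 0.49686 × 2.01709 = 1.002 atoms per formula unit.

1.002 Al apfu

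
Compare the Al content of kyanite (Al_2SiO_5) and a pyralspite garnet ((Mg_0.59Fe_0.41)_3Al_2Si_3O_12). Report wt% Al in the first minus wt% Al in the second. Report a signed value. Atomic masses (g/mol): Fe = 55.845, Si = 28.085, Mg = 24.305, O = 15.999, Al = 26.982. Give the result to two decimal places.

M(Al_2SiO_5) = 162.044 g/mol, so wt% Al = 53.964/162.044 × 100 = 33.30%.
M((Mg_0.59Fe_0.41)_3Al_2Si_3O_12) = 441.916 g/mol, so wt% Al = 53.964/441.916 × 100 = 12.21%.
33.30 − 12.21 = 21.09 pp.

21.09 percentage points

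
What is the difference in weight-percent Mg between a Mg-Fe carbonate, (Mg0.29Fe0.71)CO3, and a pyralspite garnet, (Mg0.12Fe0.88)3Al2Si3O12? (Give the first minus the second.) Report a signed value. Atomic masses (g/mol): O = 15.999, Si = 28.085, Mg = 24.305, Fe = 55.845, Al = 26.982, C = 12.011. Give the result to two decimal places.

4.81 percentage points

Mg in (Mg0.29Fe0.71)CO3: molar mass 106.706 g/mol; 0.29×24.305 = 7.048 g → 6.61 wt%.
Mg in (Mg0.12Fe0.88)3Al2Si3O12: molar mass 486.388 g/mol; 0.36×24.305 = 8.750 g → 1.80 wt%.
Difference = 6.61 − 1.80 = 4.81 percentage points.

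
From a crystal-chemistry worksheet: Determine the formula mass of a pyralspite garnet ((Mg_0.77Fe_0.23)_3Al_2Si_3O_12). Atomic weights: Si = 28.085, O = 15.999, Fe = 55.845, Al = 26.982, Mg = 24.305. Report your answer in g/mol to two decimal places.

The formula mass is the sum 2.31×24.305 + 0.69×55.845 + 2×26.982 + 3×28.085 + 12×15.999.

424.88 g/mol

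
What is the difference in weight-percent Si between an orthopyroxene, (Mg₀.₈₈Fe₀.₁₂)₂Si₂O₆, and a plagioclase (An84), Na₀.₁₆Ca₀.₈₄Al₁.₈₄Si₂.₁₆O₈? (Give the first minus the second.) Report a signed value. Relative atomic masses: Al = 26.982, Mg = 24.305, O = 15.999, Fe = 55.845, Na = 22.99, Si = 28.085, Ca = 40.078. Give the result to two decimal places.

4.95 percentage points

M((Mg₀.₈₈Fe₀.₁₂)₂Si₂O₆) = 208.344 g/mol, so wt% Si = 56.170/208.344 × 100 = 26.96%.
M(Na₀.₁₆Ca₀.₈₄Al₁.₈₄Si₂.₁₆O₈) = 275.646 g/mol, so wt% Si = 60.664/275.646 × 100 = 22.01%.
26.96 − 22.01 = 4.95 pp.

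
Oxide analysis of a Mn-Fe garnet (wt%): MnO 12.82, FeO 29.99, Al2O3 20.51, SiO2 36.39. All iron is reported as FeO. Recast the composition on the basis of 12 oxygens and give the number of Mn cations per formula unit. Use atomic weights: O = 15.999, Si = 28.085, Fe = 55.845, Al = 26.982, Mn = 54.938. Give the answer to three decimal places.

12.82 wt% MnO ÷ 70.937 g/mol = 0.18072 mol, giving 0.18072 Mn and 0.18072 O.
29.99 wt% FeO ÷ 71.844 g/mol = 0.41743 mol, giving 0.41743 Fe and 0.41743 O.
20.51 wt% Al2O3 ÷ 101.961 g/mol = 0.20116 mol, giving 0.40232 Al and 0.60348 O.
36.39 wt% SiO2 ÷ 60.083 g/mol = 0.60566 mol, giving 0.60566 Si and 1.21132 O.
Oxygen sums to 2.41295; scaling by 12/2.41295 = 4.97317 puts the formula on 12 O.
Mn: 0.18072 × 4.97317 = 0.899 atoms per formula unit.

0.899 Mn apfu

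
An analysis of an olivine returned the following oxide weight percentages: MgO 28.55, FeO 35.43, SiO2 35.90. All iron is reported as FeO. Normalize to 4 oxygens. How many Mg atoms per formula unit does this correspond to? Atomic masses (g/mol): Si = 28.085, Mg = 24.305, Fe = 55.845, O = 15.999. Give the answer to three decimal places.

1.182 Mg apfu

28.55 wt% MgO ÷ 40.304 g/mol = 0.70837 mol, giving 0.70837 Mg and 0.70837 O.
35.43 wt% FeO ÷ 71.844 g/mol = 0.49315 mol, giving 0.49315 Fe and 0.49315 O.
35.90 wt% SiO2 ÷ 60.083 g/mol = 0.59751 mol, giving 0.59751 Si and 1.19502 O.
Oxygen sums to 2.39654; scaling by 4/2.39654 = 1.66907 puts the formula on 4 O.
Mg: 0.70837 × 1.66907 = 1.182 atoms per formula unit.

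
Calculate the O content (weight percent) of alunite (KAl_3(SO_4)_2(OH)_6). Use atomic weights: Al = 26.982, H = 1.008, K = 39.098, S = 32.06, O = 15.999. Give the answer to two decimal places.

54.08 weight percent

Molar mass of KAl_3(SO_4)_2(OH)_6: 1*39.098 + 3*26.982 + 2*32.06 + 14*15.999 + 6*1.008 = 414.198 g/mol.
Mass of O per formula unit: 14 × 15.999 = 223.986 g.
Weight fraction O = 223.986 / 414.198 = 0.5408.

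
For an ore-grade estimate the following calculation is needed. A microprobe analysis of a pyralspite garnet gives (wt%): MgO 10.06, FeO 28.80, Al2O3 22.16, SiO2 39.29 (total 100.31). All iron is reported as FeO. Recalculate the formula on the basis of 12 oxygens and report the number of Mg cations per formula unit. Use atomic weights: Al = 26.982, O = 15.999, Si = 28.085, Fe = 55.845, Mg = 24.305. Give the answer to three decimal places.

MgO (M=40.304): mol = 0.24960; Mg = 0.24960, O = 0.24960.
FeO (M=71.844): mol = 0.40087; Fe = 0.40087, O = 0.40087.
Al2O3 (M=101.961): mol = 0.21734; Al = 0.43468, O = 0.65202.
SiO2 (M=60.083): mol = 0.65393; Si = 0.65393, O = 1.30786.
ΣO = 2.61035; factor = 12/ΣO = 4.59708.
Mg apfu = 0.24960 × 4.59708 = 1.147.

1.147 Mg apfu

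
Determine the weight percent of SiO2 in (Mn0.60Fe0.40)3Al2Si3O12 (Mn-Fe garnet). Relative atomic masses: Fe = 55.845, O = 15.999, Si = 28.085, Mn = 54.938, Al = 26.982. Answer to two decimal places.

M((Mn0.60Fe0.40)3Al2Si3O12) = 496.109 g/mol; M(SiO2) = 60.083 g/mol.
Moles SiO2 per formula unit = 3 Si ÷ 1 = 3.0000.
SiO2 fraction = (3.0000 × 60.083) / 496.109 = 180.249/496.109 = 0.3633.

36.33 wt%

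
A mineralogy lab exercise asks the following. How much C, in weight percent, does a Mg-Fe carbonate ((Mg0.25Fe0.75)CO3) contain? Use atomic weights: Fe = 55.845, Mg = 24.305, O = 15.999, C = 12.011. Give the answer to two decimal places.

Molar mass of (Mg0.25Fe0.75)CO3: 0.25×24.305 + 0.75×55.845 + 1×12.011 + 3×15.999 = 107.968 g/mol.
Mass of C per formula unit: 1 × 12.011 = 12.011 g.
Weight fraction C = 12.011 / 107.968 = 0.1112.

11.12 weight percent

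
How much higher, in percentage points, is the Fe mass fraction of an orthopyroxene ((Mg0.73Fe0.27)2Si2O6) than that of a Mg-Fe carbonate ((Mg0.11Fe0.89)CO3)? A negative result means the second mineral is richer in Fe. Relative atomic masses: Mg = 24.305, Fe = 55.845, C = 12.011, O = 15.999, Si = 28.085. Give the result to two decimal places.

Fe in (Mg0.73Fe0.27)2Si2O6: molar mass 217.806 g/mol; 0.54×55.845 = 30.156 g → 13.85 wt%.
Fe in (Mg0.11Fe0.89)CO3: molar mass 112.384 g/mol; 0.89×55.845 = 49.702 g → 44.23 wt%.
Difference = 13.85 − 44.23 = -30.38 percentage points.

-30.38 percentage points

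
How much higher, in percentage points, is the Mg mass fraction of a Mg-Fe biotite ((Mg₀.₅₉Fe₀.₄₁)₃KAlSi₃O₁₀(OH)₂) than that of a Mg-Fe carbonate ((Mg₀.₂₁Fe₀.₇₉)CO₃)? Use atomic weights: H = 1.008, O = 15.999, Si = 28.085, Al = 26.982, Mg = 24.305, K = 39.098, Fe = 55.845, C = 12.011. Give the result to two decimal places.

4.76 percentage points

M((Mg₀.₅₉Fe₀.₄₁)₃KAlSi₃O₁₀(OH)₂) = 456.048 g/mol, so wt% Mg = 43.020/456.048 × 100 = 9.43%.
M((Mg₀.₂₁Fe₀.₇₉)CO₃) = 109.230 g/mol, so wt% Mg = 5.104/109.230 × 100 = 4.67%.
9.43 − 4.67 = 4.76 pp.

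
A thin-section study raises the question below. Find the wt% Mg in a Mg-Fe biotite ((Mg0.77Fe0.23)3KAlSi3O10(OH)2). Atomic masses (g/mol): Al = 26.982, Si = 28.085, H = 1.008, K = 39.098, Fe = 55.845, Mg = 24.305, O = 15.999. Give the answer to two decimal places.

12.79 mass %

Formula mass = 2.31·24.305 + 0.69·55.845 + 1·39.098 + 1·26.982 + 3·28.085 + 12·15.999 + 2·1.008 = 439.017 g/mol, of which 56.145 g is Mg.
So Mg makes up 56.145/439.017 = 0.1279 of the mass, i.e. 12.79%.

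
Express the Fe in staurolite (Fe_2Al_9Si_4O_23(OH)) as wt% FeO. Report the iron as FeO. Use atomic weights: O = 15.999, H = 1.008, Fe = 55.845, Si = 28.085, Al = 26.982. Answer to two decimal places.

Molar mass of Fe_2Al_9Si_4O_23(OH) = 2·55.845 + 9·26.982 + 4·28.085 + 24·15.999 + 1·1.008 = 851.852 g/mol.
Each formula unit contains 2 Fe, equivalent to 2/1 = 2.0000 mol FeO.
M(FeO) = 1×55.845 + 1×15.999 = 71.844 g/mol.
Mass of FeO per formula unit = 2.0000 × 71.844 = 143.688 g.
FeO wt% = 143.688 / 851.852 × 100 = 16.87%.

16.87 wt%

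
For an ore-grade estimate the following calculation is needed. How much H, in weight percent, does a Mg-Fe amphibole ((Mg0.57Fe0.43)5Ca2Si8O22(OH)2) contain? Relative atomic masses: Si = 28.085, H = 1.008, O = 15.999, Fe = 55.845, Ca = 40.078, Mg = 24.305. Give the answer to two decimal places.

0.23 weight percent

Molar mass of (Mg0.57Fe0.43)5Ca2Si8O22(OH)2: 2.85·24.305 + 2.15·55.845 + 2·40.078 + 8·28.085 + 24·15.999 + 2·1.008 = 880.164 g/mol.
Mass of H per formula unit: 2 × 1.008 = 2.016 g.
Weight fraction H = 2.016 / 880.164 = 0.0023.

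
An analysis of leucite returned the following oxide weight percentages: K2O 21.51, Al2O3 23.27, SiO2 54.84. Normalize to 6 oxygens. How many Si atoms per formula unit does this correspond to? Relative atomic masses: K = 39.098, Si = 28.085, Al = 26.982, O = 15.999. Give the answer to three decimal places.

21.51 wt% K2O ÷ 94.195 g/mol = 0.22836 mol, giving 0.45672 K and 0.22836 O.
23.27 wt% Al2O3 ÷ 101.961 g/mol = 0.22822 mol, giving 0.45644 Al and 0.68466 O.
54.84 wt% SiO2 ÷ 60.083 g/mol = 0.91274 mol, giving 0.91274 Si and 1.82548 O.
Oxygen sums to 2.73850; scaling by 6/2.73850 = 2.19098 puts the formula on 6 O.
Si: 0.91274 × 2.19098 = 2.000 atoms per formula unit.

2.000 Si apfu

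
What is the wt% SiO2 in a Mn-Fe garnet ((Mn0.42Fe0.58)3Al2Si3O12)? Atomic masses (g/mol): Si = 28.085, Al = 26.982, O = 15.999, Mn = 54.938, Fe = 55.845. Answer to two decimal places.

Formula mass = 496.599 g/mol.
3 Si → 3.0000 mol SiO2 per formula unit; M(SiO2) = 60.083, so SiO2 mass = 180.249 g.
180.249/496.599 × 100 = 36.30 wt%.

36.30 wt%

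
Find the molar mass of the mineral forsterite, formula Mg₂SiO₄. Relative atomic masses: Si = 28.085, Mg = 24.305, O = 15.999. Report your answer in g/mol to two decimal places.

M = 2(24.305) + 1(28.085) + 4(15.999)

140.69 g/mol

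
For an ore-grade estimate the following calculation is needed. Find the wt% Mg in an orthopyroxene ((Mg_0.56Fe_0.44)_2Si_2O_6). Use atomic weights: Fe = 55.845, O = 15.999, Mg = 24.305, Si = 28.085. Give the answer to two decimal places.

Molar mass of (Mg_0.56Fe_0.44)_2Si_2O_6: 1.12·24.305 + 0.88·55.845 + 2·28.085 + 6·15.999 = 228.529 g/mol.
Mass of Mg per formula unit: 1.12 × 24.305 = 27.222 g.
Weight fraction Mg = 27.222 / 228.529 = 0.1191.

11.91 weight percent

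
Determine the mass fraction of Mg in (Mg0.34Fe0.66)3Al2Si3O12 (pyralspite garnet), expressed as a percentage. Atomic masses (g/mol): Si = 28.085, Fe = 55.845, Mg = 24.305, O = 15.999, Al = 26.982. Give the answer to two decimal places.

5.32 mass %

Formula mass = 1.02*24.305 + 1.98*55.845 + 2*26.982 + 3*28.085 + 12*15.999 = 465.571 g/mol, of which 24.791 g is Mg.
So Mg makes up 24.791/465.571 = 0.0532 of the mass, i.e. 5.32%.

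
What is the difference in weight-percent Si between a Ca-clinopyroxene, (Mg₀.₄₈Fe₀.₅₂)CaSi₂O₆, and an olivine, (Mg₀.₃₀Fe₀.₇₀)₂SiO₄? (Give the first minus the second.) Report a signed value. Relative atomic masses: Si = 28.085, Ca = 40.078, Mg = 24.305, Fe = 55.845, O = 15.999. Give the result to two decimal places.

First mineral: 56.170 g Si in 232.948 g formula = 24.11 wt% Si.
Second mineral: 28.085 g Si in 184.847 g formula = 15.19 wt% Si.
24.11% − 15.19% gives a difference of 8.92 percentage points.

8.92 percentage points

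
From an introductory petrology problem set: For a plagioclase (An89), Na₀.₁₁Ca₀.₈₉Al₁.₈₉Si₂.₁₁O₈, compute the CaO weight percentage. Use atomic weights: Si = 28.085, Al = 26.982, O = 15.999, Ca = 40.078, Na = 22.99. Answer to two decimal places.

Formula mass = 276.446 g/mol.
0.89 Ca → 0.8900 mol CaO per formula unit; M(CaO) = 56.077, so CaO mass = 49.909 g.
49.909/276.446 × 100 = 18.05 wt%.

18.05 wt%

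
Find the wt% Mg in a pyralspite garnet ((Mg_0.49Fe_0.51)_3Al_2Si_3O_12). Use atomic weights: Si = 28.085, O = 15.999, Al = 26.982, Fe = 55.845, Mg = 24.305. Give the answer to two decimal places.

7.92 wt%

M((Mg_0.49Fe_0.51)_3Al_2Si_3O_12) = 451.378 g/mol.
Mg contributes 1.47 × 24.305 = 35.728 g per mole.
35.728/451.378 = 0.0792 → 7.92%.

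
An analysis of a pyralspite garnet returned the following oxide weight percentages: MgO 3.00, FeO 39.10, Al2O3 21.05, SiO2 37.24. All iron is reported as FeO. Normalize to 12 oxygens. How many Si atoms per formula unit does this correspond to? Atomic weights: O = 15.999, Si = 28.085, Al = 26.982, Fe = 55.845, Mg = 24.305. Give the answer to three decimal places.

3.002 Si apfu

MgO (M=40.304): mol = 0.07443; Mg = 0.07443, O = 0.07443.
FeO (M=71.844): mol = 0.54423; Fe = 0.54423, O = 0.54423.
Al2O3 (M=101.961): mol = 0.20645; Al = 0.41290, O = 0.61935.
SiO2 (M=60.083): mol = 0.61981; Si = 0.61981, O = 1.23962.
ΣO = 2.47763; factor = 12/ΣO = 4.84334.
Si apfu = 0.61981 × 4.84334 = 3.002.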